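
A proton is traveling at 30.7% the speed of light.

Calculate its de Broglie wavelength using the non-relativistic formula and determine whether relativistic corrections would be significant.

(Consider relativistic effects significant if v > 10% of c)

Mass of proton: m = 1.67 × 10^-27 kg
Yes, relativistic corrections are needed.

Using the non-relativistic de Broglie formula λ = h/(mv):

v = 30.7% × c = 9.204 × 10^7 m/s

λ = h/(mv)
λ = (6.626 × 10^-34 J·s) / (1.67 × 10^-27 kg × 9.204 × 10^7 m/s)
λ = 4.31 × 10^-15 m

Since v = 30.7% of c > 10% of c, relativistic corrections ARE significant and the actual wavelength would differ from this non-relativistic estimate.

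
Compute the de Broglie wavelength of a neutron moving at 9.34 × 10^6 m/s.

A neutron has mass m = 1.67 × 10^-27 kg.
4.25 × 10^-14 m

Using the de Broglie relation λ = h/(mv):

λ = h/(mv)
λ = (6.626 × 10^-34 J·s) / (1.67 × 10^-27 kg × 9.34 × 10^6 m/s)
λ = 4.25 × 10^-14 m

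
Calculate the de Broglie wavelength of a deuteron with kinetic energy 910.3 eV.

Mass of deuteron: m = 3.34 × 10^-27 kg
6.71 × 10^-13 m

Using λ = h/√(2mKE):

First convert KE to Joules: KE = 910.3 eV = 1.458 × 10^-16 J

λ = h/√(2mKE)
λ = (6.626 × 10^-34 J·s) / √(2 × 3.34 × 10^-27 kg × 1.458 × 10^-16 J)
λ = 6.71 × 10^-13 m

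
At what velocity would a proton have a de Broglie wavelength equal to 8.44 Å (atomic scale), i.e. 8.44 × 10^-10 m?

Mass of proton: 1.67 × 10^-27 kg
4.70 × 10^2 m/s

From λ = h/(mv), solve for v:

v = h/(mλ)
v = (6.626 × 10^-34 J·s) / (1.67 × 10^-27 kg × 8.44 × 10^-10 m)
v = 4.70 × 10^2 m/s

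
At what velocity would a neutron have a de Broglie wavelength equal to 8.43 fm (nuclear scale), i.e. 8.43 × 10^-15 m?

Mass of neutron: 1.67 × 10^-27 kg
4.71 × 10^7 m/s

From λ = h/(mv), solve for v:

v = h/(mλ)
v = (6.626 × 10^-34 J·s) / (1.67 × 10^-27 kg × 8.43 × 10^-15 m)
v = 4.71 × 10^7 m/s

Note: This velocity is 15.7% of the speed of light, so relativistic corrections would be needed for a more accurate calculation.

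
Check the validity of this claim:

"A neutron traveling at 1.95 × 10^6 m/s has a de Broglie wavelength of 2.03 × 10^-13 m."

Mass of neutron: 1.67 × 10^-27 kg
True

The claim is correct.

Using λ = h/(mv):
λ = (6.626 × 10^-34 J·s) / (1.67 × 10^-27 kg × 1.95 × 10^6 m/s)
λ = 2.03 × 10^-13 m

This matches the claimed value.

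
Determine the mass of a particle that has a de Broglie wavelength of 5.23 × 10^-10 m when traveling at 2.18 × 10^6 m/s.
5.81 × 10^-31 kg

From the de Broglie relation λ = h/(mv), we solve for m:

m = h/(λv)
m = (6.626 × 10^-34 J·s) / (5.23 × 10^-10 m × 2.18 × 10^6 m/s)
m = 5.81 × 10^-31 kg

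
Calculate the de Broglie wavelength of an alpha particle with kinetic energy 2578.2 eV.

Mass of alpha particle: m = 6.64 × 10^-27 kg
2.83 × 10^-13 m

Using λ = h/√(2mKE):

First convert KE to Joules: KE = 2578.2 eV = 4.131 × 10^-16 J

λ = h/√(2mKE)
λ = (6.626 × 10^-34 J·s) / √(2 × 6.64 × 10^-27 kg × 4.131 × 10^-16 J)
λ = 2.83 × 10^-13 m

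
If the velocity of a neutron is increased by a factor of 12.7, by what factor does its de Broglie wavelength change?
The wavelength decreases by a factor of 12.7.

From λ = h/(mv), the wavelength is inversely proportional to velocity:

λ ∝ 1/v

If v → 12.7v, then λ → λ/12.7

When velocity is increased by a factor of 12.7, the wavelength decreases by a factor of 12.7.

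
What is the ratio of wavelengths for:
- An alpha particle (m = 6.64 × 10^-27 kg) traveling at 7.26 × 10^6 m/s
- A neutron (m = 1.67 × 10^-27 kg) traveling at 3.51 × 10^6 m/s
λ₁/λ₂ = 0.122

Using λ = h/(mv):

λ₁ = h/(m₁v₁) = 1.37 × 10^-14 m
λ₂ = h/(m₂v₂) = 1.13 × 10^-13 m

Ratio λ₁/λ₂ = (m₂v₂)/(m₁v₁)
         = (1.67 × 10^-27 kg × 3.51 × 10^6 m/s) / (6.64 × 10^-27 kg × 7.26 × 10^6 m/s)
         = 0.122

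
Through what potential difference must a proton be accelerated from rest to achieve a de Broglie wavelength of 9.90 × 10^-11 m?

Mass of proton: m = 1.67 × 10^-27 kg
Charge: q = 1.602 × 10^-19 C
8.37 × 10^-2 V

From λ = h/√(2mqV), we solve for V:

λ² = h²/(2mqV)
V = h²/(2mqλ²)
V = (6.626 × 10^-34 J·s)² / (2 × 1.67 × 10^-27 kg × 1.602 × 10^-19 C × (9.90 × 10^-11 m)²)
V = 8.37 × 10^-2 V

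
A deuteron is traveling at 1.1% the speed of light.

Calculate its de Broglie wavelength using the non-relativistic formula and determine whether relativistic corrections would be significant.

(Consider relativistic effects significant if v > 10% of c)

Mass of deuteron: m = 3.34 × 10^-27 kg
No, relativistic corrections are not needed.

Using the non-relativistic de Broglie formula λ = h/(mv):

v = 1.1% × c = 3.298 × 10^6 m/s

λ = h/(mv)
λ = (6.626 × 10^-34 J·s) / (3.34 × 10^-27 kg × 3.298 × 10^6 m/s)
λ = 6.02 × 10^-14 m

Since v = 1.1% of c < 10% of c, relativistic corrections are NOT significant and this non-relativistic result is a good approximation.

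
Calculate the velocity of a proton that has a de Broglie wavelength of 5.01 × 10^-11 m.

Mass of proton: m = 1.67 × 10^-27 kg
7.92 × 10^3 m/s

From the de Broglie relation λ = h/(mv), we solve for v:

v = h/(mλ)
v = (6.626 × 10^-34 J·s) / (1.67 × 10^-27 kg × 5.01 × 10^-11 m)
v = 7.92 × 10^3 m/s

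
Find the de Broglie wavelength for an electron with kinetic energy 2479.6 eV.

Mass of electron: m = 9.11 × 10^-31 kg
2.46 × 10^-11 m

Using λ = h/√(2mKE):

First convert KE to Joules: KE = 2479.6 eV = 3.973 × 10^-16 J

λ = h/√(2mKE)
λ = (6.626 × 10^-34 J·s) / √(2 × 9.11 × 10^-31 kg × 3.973 × 10^-16 J)
λ = 2.46 × 10^-11 m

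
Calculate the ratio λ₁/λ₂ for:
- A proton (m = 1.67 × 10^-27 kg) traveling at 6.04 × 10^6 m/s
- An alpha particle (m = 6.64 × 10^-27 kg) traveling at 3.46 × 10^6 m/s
λ₁/λ₂ = 2.28

Using λ = h/(mv):

λ₁ = h/(m₁v₁) = 6.57 × 10^-14 m
λ₂ = h/(m₂v₂) = 2.88 × 10^-14 m

Ratio λ₁/λ₂ = (m₂v₂)/(m₁v₁)
         = (6.64 × 10^-27 kg × 3.46 × 10^6 m/s) / (1.67 × 10^-27 kg × 6.04 × 10^6 m/s)
         = 2.28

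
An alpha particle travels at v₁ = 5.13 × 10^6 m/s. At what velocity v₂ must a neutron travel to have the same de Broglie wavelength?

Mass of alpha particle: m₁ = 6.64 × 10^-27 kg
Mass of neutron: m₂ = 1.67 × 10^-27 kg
v₂ = 2.04 × 10^7 m/s

For equal de Broglie wavelengths: λ₁ = λ₂

h/(m₁v₁) = h/(m₂v₂)
m₁v₁ = m₂v₂
v₂ = v₁ · (m₁/m₂)

v₂ = 5.13 × 10^6 m/s × (6.64 × 10^-27 kg / 1.67 × 10^-27 kg)
v₂ = 2.04 × 10^7 m/s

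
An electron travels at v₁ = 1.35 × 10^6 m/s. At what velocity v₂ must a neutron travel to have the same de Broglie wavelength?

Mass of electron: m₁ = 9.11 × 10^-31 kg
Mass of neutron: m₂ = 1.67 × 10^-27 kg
v₂ = 7.36 × 10^2 m/s

For equal de Broglie wavelengths: λ₁ = λ₂

h/(m₁v₁) = h/(m₂v₂)
m₁v₁ = m₂v₂
v₂ = v₁ · (m₁/m₂)

v₂ = 1.35 × 10^6 m/s × (9.11 × 10^-31 kg / 1.67 × 10^-27 kg)
v₂ = 7.36 × 10^2 m/s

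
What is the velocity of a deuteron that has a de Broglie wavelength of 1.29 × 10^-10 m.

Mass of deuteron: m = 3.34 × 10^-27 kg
1.54 × 10^3 m/s

From the de Broglie relation λ = h/(mv), we solve for v:

v = h/(mλ)
v = (6.626 × 10^-34 J·s) / (3.34 × 10^-27 kg × 1.29 × 10^-10 m)
v = 1.54 × 10^3 m/s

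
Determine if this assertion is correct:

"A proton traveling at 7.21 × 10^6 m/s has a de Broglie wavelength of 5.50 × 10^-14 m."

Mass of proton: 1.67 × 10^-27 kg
True

The claim is correct.

Using λ = h/(mv):
λ = (6.626 × 10^-34 J·s) / (1.67 × 10^-27 kg × 7.21 × 10^6 m/s)
λ = 5.50 × 10^-14 m

This matches the claimed value.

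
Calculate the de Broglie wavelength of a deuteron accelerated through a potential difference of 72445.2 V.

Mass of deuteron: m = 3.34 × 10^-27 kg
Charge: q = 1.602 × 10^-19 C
7.53 × 10^-14 m

When a particle is accelerated through voltage V, it gains kinetic energy KE = qV.

The de Broglie wavelength is then λ = h/√(2mqV):

λ = h/√(2mqV)
λ = (6.626 × 10^-34 J·s) / √(2 × 3.34 × 10^-27 kg × 1.602 × 10^-19 C × 72445.2 V)
λ = 7.53 × 10^-14 m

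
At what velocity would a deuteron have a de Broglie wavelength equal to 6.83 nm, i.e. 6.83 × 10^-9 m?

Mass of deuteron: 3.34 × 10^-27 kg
2.90 × 10^1 m/s

From λ = h/(mv), solve for v:

v = h/(mλ)
v = (6.626 × 10^-34 J·s) / (3.34 × 10^-27 kg × 6.83 × 10^-9 m)
v = 2.90 × 10^1 m/s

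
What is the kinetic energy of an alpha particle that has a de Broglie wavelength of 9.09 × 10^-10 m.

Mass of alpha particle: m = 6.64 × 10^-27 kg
4.00 × 10^-23 J (or 2.50 × 10^-4 eV)

From λ = h/√(2mKE), we solve for KE:

λ² = h²/(2mKE)
KE = h²/(2mλ²)
KE = (6.626 × 10^-34 J·s)² / (2 × 6.64 × 10^-27 kg × (9.09 × 10^-10 m)²)
KE = 4.00 × 10^-23 J
KE = 2.50 × 10^-4 eV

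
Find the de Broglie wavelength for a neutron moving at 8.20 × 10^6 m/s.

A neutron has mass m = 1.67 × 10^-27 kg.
4.84 × 10^-14 m

Using the de Broglie relation λ = h/(mv):

λ = h/(mv)
λ = (6.626 × 10^-34 J·s) / (1.67 × 10^-27 kg × 8.20 × 10^6 m/s)
λ = 4.84 × 10^-14 m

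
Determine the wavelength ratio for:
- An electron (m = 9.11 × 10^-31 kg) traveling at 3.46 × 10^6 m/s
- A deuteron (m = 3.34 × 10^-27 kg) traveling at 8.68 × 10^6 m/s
λ₁/λ₂ = 9.20 × 10^3

Using λ = h/(mv):

λ₁ = h/(m₁v₁) = 2.10 × 10^-10 m
λ₂ = h/(m₂v₂) = 2.29 × 10^-14 m

Ratio λ₁/λ₂ = (m₂v₂)/(m₁v₁)
         = (3.34 × 10^-27 kg × 8.68 × 10^6 m/s) / (9.11 × 10^-31 kg × 3.46 × 10^6 m/s)
         = 9.20 × 10^3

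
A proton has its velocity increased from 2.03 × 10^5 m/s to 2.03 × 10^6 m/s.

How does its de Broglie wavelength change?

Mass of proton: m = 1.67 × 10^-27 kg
The wavelength decreases by a factor of 10.

Using λ = h/(mv):

Initial wavelength: λ₁ = h/(mv₁) = 1.95 × 10^-12 m
Final wavelength: λ₂ = h/(mv₂) = 1.95 × 10^-13 m

Since λ ∝ 1/v, when velocity increases by a factor of 10, the wavelength decreases by a factor of 10.

λ₂/λ₁ = v₁/v₂ = 1/10

The wavelength decreases by a factor of 10.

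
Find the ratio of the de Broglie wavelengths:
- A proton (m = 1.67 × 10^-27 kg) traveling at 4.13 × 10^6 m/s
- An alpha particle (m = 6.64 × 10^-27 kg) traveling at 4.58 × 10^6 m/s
λ₁/λ₂ = 4.41

Using λ = h/(mv):

λ₁ = h/(m₁v₁) = 9.61 × 10^-14 m
λ₂ = h/(m₂v₂) = 2.18 × 10^-14 m

Ratio λ₁/λ₂ = (m₂v₂)/(m₁v₁)
         = (6.64 × 10^-27 kg × 4.58 × 10^6 m/s) / (1.67 × 10^-27 kg × 4.13 × 10^6 m/s)
         = 4.41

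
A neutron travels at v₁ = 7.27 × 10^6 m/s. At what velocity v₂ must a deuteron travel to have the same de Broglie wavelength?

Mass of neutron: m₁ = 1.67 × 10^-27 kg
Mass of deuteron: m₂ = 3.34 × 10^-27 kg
v₂ = 3.64 × 10^6 m/s

For equal de Broglie wavelengths: λ₁ = λ₂

h/(m₁v₁) = h/(m₂v₂)
m₁v₁ = m₂v₂
v₂ = v₁ · (m₁/m₂)

v₂ = 7.27 × 10^6 m/s × (1.67 × 10^-27 kg / 3.34 × 10^-27 kg)
v₂ = 3.64 × 10^6 m/s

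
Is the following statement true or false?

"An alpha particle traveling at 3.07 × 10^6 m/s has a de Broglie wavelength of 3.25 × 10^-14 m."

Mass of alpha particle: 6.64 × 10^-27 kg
True

The claim is correct.

Using λ = h/(mv):
λ = (6.626 × 10^-34 J·s) / (6.64 × 10^-27 kg × 3.07 × 10^6 m/s)
λ = 3.25 × 10^-14 m

This matches the claimed value.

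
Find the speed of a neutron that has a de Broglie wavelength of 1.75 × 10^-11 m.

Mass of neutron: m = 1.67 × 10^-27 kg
2.27 × 10^4 m/s

From the de Broglie relation λ = h/(mv), we solve for v:

v = h/(mλ)
v = (6.626 × 10^-34 J·s) / (1.67 × 10^-27 kg × 1.75 × 10^-11 m)
v = 2.27 × 10^4 m/s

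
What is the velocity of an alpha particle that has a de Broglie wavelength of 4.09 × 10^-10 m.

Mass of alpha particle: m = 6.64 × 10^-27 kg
2.44 × 10^2 m/s

From the de Broglie relation λ = h/(mv), we solve for v:

v = h/(mλ)
v = (6.626 × 10^-34 J·s) / (6.64 × 10^-27 kg × 4.09 × 10^-10 m)
v = 2.44 × 10^2 m/s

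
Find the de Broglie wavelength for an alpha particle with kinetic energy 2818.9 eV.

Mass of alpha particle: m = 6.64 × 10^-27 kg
2.71 × 10^-13 m

Using λ = h/√(2mKE):

First convert KE to Joules: KE = 2818.9 eV = 4.516 × 10^-16 J

λ = h/√(2mKE)
λ = (6.626 × 10^-34 J·s) / √(2 × 6.64 × 10^-27 kg × 4.516 × 10^-16 J)
λ = 2.71 × 10^-13 m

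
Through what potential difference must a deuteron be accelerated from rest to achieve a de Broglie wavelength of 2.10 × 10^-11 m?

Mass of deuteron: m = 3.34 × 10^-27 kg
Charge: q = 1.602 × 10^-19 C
9.30 × 10^-1 V

From λ = h/√(2mqV), we solve for V:

λ² = h²/(2mqV)
V = h²/(2mqλ²)
V = (6.626 × 10^-34 J·s)² / (2 × 3.34 × 10^-27 kg × 1.602 × 10^-19 C × (2.10 × 10^-11 m)²)
V = 9.30 × 10^-1 V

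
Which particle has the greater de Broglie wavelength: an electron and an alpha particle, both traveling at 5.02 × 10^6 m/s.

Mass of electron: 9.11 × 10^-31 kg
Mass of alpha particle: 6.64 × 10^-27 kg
The electron has the longer wavelength.

Using λ = h/(mv), since both particles have the same velocity, the wavelength depends only on mass.

For electron: λ₁ = h/(m₁v) = 1.45 × 10^-10 m
For alpha particle: λ₂ = h/(m₂v) = 1.99 × 10^-14 m

Since λ ∝ 1/m at constant velocity, the lighter particle has the longer wavelength.

The electron has the longer de Broglie wavelength.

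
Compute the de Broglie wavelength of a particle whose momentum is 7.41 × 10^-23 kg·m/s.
8.94 × 10^-12 m

Using the de Broglie relation λ = h/p:

λ = h/p
λ = (6.626 × 10^-34 J·s) / (7.41 × 10^-23 kg·m/s)
λ = 8.94 × 10^-12 m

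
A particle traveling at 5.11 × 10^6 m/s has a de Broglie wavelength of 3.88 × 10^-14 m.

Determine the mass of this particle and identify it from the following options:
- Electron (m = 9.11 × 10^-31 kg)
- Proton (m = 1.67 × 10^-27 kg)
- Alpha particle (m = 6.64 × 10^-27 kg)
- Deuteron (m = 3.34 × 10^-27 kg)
The particle is a deuteron.

From λ = h/(mv), solve for mass:

m = h/(λv)
m = (6.626 × 10^-34 J·s) / (3.88 × 10^-14 m × 5.11 × 10^6 m/s)
m = 3.34 × 10^-27 kg

Comparing with the listed masses, this is closest to a deuteron.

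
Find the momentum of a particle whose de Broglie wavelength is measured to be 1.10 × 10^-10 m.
6.02 × 10^-24 kg·m/s

From the de Broglie relation λ = h/p, we solve for p:

p = h/λ
p = (6.626 × 10^-34 J·s) / (1.10 × 10^-10 m)
p = 6.02 × 10^-24 kg·m/s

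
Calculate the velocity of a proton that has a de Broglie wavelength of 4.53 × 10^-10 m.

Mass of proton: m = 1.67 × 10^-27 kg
8.76 × 10^2 m/s

From the de Broglie relation λ = h/(mv), we solve for v:

v = h/(mλ)
v = (6.626 × 10^-34 J·s) / (1.67 × 10^-27 kg × 4.53 × 10^-10 m)
v = 8.76 × 10^2 m/s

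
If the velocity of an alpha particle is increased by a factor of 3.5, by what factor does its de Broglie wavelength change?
The wavelength decreases by a factor of 3.5.

From λ = h/(mv), the wavelength is inversely proportional to velocity:

λ ∝ 1/v

If v → 3.5v, then λ → λ/3.5

When velocity is increased by a factor of 3.5, the wavelength decreases by a factor of 3.5.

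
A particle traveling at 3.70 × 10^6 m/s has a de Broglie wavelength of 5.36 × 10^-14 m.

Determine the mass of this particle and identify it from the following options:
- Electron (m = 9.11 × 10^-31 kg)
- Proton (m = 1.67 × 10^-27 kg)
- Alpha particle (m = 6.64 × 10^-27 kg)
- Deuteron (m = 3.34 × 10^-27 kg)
The particle is a deuteron.

From λ = h/(mv), solve for mass:

m = h/(λv)
m = (6.626 × 10^-34 J·s) / (5.36 × 10^-14 m × 3.70 × 10^6 m/s)
m = 3.34 × 10^-27 kg

Comparing with the listed masses, this is closest to a deuteron.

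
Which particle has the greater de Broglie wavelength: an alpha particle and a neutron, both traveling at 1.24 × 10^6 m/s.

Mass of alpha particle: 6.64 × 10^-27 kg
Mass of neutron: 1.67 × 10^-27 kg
The neutron has the longer wavelength.

Using λ = h/(mv), since both particles have the same velocity, the wavelength depends only on mass.

For alpha particle: λ₁ = h/(m₁v) = 8.05 × 10^-14 m
For neutron: λ₂ = h/(m₂v) = 3.20 × 10^-13 m

Since λ ∝ 1/m at constant velocity, the lighter particle has the longer wavelength.

The neutron has the longer de Broglie wavelength.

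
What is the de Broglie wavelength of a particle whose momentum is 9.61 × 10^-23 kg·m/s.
6.89 × 10^-12 m

Using the de Broglie relation λ = h/p:

λ = h/p
λ = (6.626 × 10^-34 J·s) / (9.61 × 10^-23 kg·m/s)
λ = 6.89 × 10^-12 m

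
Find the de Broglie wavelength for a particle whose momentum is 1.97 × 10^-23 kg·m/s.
3.36 × 10^-11 m

Using the de Broglie relation λ = h/p:

λ = h/p
λ = (6.626 × 10^-34 J·s) / (1.97 × 10^-23 kg·m/s)
λ = 3.36 × 10^-11 m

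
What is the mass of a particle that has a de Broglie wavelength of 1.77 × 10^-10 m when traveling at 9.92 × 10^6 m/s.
3.77 × 10^-31 kg

From the de Broglie relation λ = h/(mv), we solve for m:

m = h/(λv)
m = (6.626 × 10^-34 J·s) / (1.77 × 10^-10 m × 9.92 × 10^6 m/s)
m = 3.77 × 10^-31 kg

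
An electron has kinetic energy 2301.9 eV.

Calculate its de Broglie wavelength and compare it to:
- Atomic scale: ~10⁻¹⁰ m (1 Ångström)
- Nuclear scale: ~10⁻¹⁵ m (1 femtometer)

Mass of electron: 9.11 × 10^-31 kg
λ = 2.56 × 10^-11 m, which is between nuclear and atomic scales.

Using λ = h/√(2mKE):

KE = 2301.9 eV = 3.688 × 10^-16 J

λ = h/√(2mKE)
λ = (6.626 × 10^-34 J·s) / √(2 × 9.11 × 10^-31 kg × 3.688 × 10^-16 J)
λ = 2.56 × 10^-11 m

Comparison:
- Atomic scale (10⁻¹⁰ m): λ is 0.26× this size
- Nuclear scale (10⁻¹⁵ m): λ is 2.6e+04× this size

The wavelength is between nuclear and atomic scales.

This wavelength is appropriate for probing atomic structure but too large for nuclear physics experiments.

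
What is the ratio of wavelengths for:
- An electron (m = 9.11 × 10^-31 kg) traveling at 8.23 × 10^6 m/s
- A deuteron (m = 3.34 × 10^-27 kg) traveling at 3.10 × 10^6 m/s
λ₁/λ₂ = 1.38 × 10^3

Using λ = h/(mv):

λ₁ = h/(m₁v₁) = 8.84 × 10^-11 m
λ₂ = h/(m₂v₂) = 6.40 × 10^-14 m

Ratio λ₁/λ₂ = (m₂v₂)/(m₁v₁)
         = (3.34 × 10^-27 kg × 3.10 × 10^6 m/s) / (9.11 × 10^-31 kg × 8.23 × 10^6 m/s)
         = 1.38 × 10^3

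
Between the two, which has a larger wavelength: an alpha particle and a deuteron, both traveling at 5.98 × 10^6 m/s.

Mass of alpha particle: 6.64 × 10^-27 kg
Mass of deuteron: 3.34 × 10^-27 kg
The deuteron has the longer wavelength.

Using λ = h/(mv), since both particles have the same velocity, the wavelength depends only on mass.

For alpha particle: λ₁ = h/(m₁v) = 1.67 × 10^-14 m
For deuteron: λ₂ = h/(m₂v) = 3.32 × 10^-14 m

Since λ ∝ 1/m at constant velocity, the lighter particle has the longer wavelength.

The deuteron has the longer de Broglie wavelength.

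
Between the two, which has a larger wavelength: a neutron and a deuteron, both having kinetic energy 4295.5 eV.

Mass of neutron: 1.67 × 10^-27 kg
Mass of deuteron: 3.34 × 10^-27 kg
The neutron has the longer wavelength.

Using λ = h/√(2mKE):

For neutron: λ₁ = h/√(2m₁KE) = 4.37 × 10^-13 m
For deuteron: λ₂ = h/√(2m₂KE) = 3.09 × 10^-13 m

Since λ ∝ 1/√m at constant kinetic energy, the lighter particle has the longer wavelength.

The neutron has the longer de Broglie wavelength.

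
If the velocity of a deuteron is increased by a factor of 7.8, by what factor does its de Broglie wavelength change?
The wavelength decreases by a factor of 7.8.

From λ = h/(mv), the wavelength is inversely proportional to velocity:

λ ∝ 1/v

If v → 7.8v, then λ → λ/7.8

When velocity is increased by a factor of 7.8, the wavelength decreases by a factor of 7.8.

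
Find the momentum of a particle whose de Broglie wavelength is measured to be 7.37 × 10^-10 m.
8.99 × 10^-25 kg·m/s

From the de Broglie relation λ = h/p, we solve for p:

p = h/λ
p = (6.626 × 10^-34 J·s) / (7.37 × 10^-10 m)
p = 8.99 × 10^-25 kg·m/s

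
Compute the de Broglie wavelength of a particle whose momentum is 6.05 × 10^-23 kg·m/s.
1.10 × 10^-11 m

Using the de Broglie relation λ = h/p:

λ = h/p
λ = (6.626 × 10^-34 J·s) / (6.05 × 10^-23 kg·m/s)
λ = 1.10 × 10^-11 m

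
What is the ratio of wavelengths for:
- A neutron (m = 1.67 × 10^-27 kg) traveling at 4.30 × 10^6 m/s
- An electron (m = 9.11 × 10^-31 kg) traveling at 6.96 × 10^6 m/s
λ₁/λ₂ = 8.83 × 10^-4

Using λ = h/(mv):

λ₁ = h/(m₁v₁) = 9.23 × 10^-14 m
λ₂ = h/(m₂v₂) = 1.05 × 10^-10 m

Ratio λ₁/λ₂ = (m₂v₂)/(m₁v₁)
         = (9.11 × 10^-31 kg × 6.96 × 10^6 m/s) / (1.67 × 10^-27 kg × 4.30 × 10^6 m/s)
         = 8.83 × 10^-4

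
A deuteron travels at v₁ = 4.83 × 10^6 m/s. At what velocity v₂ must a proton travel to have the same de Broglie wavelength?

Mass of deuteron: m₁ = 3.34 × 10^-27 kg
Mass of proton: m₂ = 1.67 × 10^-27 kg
v₂ = 9.66 × 10^6 m/s

For equal de Broglie wavelengths: λ₁ = λ₂

h/(m₁v₁) = h/(m₂v₂)
m₁v₁ = m₂v₂
v₂ = v₁ · (m₁/m₂)

v₂ = 4.83 × 10^6 m/s × (3.34 × 10^-27 kg / 1.67 × 10^-27 kg)
v₂ = 9.66 × 10^6 m/s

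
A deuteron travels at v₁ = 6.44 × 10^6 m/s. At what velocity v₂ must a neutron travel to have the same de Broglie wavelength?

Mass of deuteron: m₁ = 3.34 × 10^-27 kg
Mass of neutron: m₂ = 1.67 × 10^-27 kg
v₂ = 1.29 × 10^7 m/s

For equal de Broglie wavelengths: λ₁ = λ₂

h/(m₁v₁) = h/(m₂v₂)
m₁v₁ = m₂v₂
v₂ = v₁ · (m₁/m₂)

v₂ = 6.44 × 10^6 m/s × (3.34 × 10^-27 kg / 1.67 × 10^-27 kg)
v₂ = 1.29 × 10^7 m/s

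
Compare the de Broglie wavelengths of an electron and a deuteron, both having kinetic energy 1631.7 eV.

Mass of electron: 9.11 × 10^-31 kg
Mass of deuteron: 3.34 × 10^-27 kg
The electron has the longer wavelength.

Using λ = h/√(2mKE):

For electron: λ₁ = h/√(2m₁KE) = 3.04 × 10^-11 m
For deuteron: λ₂ = h/√(2m₂KE) = 5.01 × 10^-13 m

Since λ ∝ 1/√m at constant kinetic energy, the lighter particle has the longer wavelength.

The electron has the longer de Broglie wavelength.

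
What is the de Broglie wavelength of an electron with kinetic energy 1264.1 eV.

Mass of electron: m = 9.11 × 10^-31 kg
3.45 × 10^-11 m

Using λ = h/√(2mKE):

First convert KE to Joules: KE = 1264.1 eV = 2.025 × 10^-16 J

λ = h/√(2mKE)
λ = (6.626 × 10^-34 J·s) / √(2 × 9.11 × 10^-31 kg × 2.025 × 10^-16 J)
λ = 3.45 × 10^-11 m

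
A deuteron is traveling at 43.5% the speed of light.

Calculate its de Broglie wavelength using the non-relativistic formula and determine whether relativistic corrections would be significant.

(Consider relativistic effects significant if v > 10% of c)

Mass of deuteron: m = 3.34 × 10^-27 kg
Yes, relativistic corrections are needed.

Using the non-relativistic de Broglie formula λ = h/(mv):

v = 43.5% × c = 1.304 × 10^8 m/s

λ = h/(mv)
λ = (6.626 × 10^-34 J·s) / (3.34 × 10^-27 kg × 1.304 × 10^8 m/s)
λ = 1.52 × 10^-15 m

Since v = 43.5% of c > 10% of c, relativistic corrections ARE significant and the actual wavelength would differ from this non-relativistic estimate.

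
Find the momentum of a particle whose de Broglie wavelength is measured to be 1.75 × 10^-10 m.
3.79 × 10^-24 kg·m/s

From the de Broglie relation λ = h/p, we solve for p:

p = h/λ
p = (6.626 × 10^-34 J·s) / (1.75 × 10^-10 m)
p = 3.79 × 10^-24 kg·m/s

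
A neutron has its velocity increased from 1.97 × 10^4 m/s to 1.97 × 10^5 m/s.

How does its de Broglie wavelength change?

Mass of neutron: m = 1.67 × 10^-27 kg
The wavelength decreases by a factor of 10.

Using λ = h/(mv):

Initial wavelength: λ₁ = h/(mv₁) = 2.01 × 10^-11 m
Final wavelength: λ₂ = h/(mv₂) = 2.01 × 10^-12 m

Since λ ∝ 1/v, when velocity increases by a factor of 10, the wavelength decreases by a factor of 10.

λ₂/λ₁ = v₁/v₂ = 1/10

The wavelength decreases by a factor of 10.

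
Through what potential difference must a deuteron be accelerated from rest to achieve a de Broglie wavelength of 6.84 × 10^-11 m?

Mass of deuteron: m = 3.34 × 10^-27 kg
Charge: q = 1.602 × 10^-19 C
8.77 × 10^-2 V

From λ = h/√(2mqV), we solve for V:

λ² = h²/(2mqV)
V = h²/(2mqλ²)
V = (6.626 × 10^-34 J·s)² / (2 × 3.34 × 10^-27 kg × 1.602 × 10^-19 C × (6.84 × 10^-11 m)²)
V = 8.77 × 10^-2 V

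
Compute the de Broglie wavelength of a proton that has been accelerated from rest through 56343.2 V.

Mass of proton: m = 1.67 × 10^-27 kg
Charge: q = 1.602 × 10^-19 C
1.21 × 10^-13 m

When a particle is accelerated through voltage V, it gains kinetic energy KE = qV.

The de Broglie wavelength is then λ = h/√(2mqV):

λ = h/√(2mqV)
λ = (6.626 × 10^-34 J·s) / √(2 × 1.67 × 10^-27 kg × 1.602 × 10^-19 C × 56343.2 V)
λ = 1.21 × 10^-13 m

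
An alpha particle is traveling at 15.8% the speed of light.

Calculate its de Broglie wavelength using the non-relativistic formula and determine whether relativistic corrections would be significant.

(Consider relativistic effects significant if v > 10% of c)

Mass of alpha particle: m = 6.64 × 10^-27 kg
Yes, relativistic corrections are needed.

Using the non-relativistic de Broglie formula λ = h/(mv):

v = 15.8% × c = 4.737 × 10^7 m/s

λ = h/(mv)
λ = (6.626 × 10^-34 J·s) / (6.64 × 10^-27 kg × 4.737 × 10^7 m/s)
λ = 2.11 × 10^-15 m

Since v = 15.8% of c > 10% of c, relativistic corrections ARE significant and the actual wavelength would differ from this non-relativistic estimate.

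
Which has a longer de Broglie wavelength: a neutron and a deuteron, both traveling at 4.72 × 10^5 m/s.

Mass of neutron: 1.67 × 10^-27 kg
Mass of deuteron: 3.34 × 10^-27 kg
The neutron has the longer wavelength.

Using λ = h/(mv), since both particles have the same velocity, the wavelength depends only on mass.

For neutron: λ₁ = h/(m₁v) = 8.41 × 10^-13 m
For deuteron: λ₂ = h/(m₂v) = 4.20 × 10^-13 m

Since λ ∝ 1/m at constant velocity, the lighter particle has the longer wavelength.

The neutron has the longer de Broglie wavelength.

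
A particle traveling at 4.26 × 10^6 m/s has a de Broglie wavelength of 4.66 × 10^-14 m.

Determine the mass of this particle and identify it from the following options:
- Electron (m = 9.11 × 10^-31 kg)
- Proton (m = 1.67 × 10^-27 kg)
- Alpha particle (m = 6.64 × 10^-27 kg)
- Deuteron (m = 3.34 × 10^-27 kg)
The particle is a deuteron.

From λ = h/(mv), solve for mass:

m = h/(λv)
m = (6.626 × 10^-34 J·s) / (4.66 × 10^-14 m × 4.26 × 10^6 m/s)
m = 3.34 × 10^-27 kg

Comparing with the listed masses, this is closest to a deuteron.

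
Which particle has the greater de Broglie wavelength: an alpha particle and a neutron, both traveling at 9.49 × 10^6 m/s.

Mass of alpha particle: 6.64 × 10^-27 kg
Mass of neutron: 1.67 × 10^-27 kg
The neutron has the longer wavelength.

Using λ = h/(mv), since both particles have the same velocity, the wavelength depends only on mass.

For alpha particle: λ₁ = h/(m₁v) = 1.05 × 10^-14 m
For neutron: λ₂ = h/(m₂v) = 4.18 × 10^-14 m

Since λ ∝ 1/m at constant velocity, the lighter particle has the longer wavelength.

The neutron has the longer de Broglie wavelength.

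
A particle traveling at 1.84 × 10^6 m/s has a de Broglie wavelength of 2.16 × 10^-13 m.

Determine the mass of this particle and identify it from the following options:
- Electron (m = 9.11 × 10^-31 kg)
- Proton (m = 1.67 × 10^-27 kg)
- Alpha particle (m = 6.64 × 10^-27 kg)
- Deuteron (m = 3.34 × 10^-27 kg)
The particle is a proton.

From λ = h/(mv), solve for mass:

m = h/(λv)
m = (6.626 × 10^-34 J·s) / (2.16 × 10^-13 m × 1.84 × 10^6 m/s)
m = 1.67 × 10^-27 kg

Comparing with the listed masses, this is closest to a proton.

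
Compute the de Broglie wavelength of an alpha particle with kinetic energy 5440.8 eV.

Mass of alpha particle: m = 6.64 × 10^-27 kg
1.95 × 10^-13 m

Using λ = h/√(2mKE):

First convert KE to Joules: KE = 5440.8 eV = 8.717 × 10^-16 J

λ = h/√(2mKE)
λ = (6.626 × 10^-34 J·s) / √(2 × 6.64 × 10^-27 kg × 8.717 × 10^-16 J)
λ = 1.95 × 10^-13 m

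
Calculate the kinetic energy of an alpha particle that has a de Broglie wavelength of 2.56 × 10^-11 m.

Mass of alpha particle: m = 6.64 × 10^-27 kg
5.04 × 10^-20 J (or 0.315 eV)

From λ = h/√(2mKE), we solve for KE:

λ² = h²/(2mKE)
KE = h²/(2mλ²)
KE = (6.626 × 10^-34 J·s)² / (2 × 6.64 × 10^-27 kg × (2.56 × 10^-11 m)²)
KE = 5.04 × 10^-20 J
KE = 0.315 eV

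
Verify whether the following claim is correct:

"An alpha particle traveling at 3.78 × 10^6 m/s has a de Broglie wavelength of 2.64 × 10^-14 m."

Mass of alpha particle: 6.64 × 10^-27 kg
True

The claim is correct.

Using λ = h/(mv):
λ = (6.626 × 10^-34 J·s) / (6.64 × 10^-27 kg × 3.78 × 10^6 m/s)
λ = 2.64 × 10^-14 m

This matches the claimed value.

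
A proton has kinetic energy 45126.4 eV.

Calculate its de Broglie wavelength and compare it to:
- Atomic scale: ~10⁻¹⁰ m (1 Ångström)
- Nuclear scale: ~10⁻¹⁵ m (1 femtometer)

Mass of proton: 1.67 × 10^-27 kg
λ = 1.35 × 10^-13 m, which is between nuclear and atomic scales.

Using λ = h/√(2mKE):

KE = 45126.4 eV = 7.230 × 10^-15 J

λ = h/√(2mKE)
λ = (6.626 × 10^-34 J·s) / √(2 × 1.67 × 10^-27 kg × 7.230 × 10^-15 J)
λ = 1.35 × 10^-13 m

Comparison:
- Atomic scale (10⁻¹⁰ m): λ is 0.0013× this size
- Nuclear scale (10⁻¹⁵ m): λ is 1.3e+02× this size

The wavelength is between nuclear and atomic scales.

This wavelength is appropriate for probing atomic structure but too large for nuclear physics experiments.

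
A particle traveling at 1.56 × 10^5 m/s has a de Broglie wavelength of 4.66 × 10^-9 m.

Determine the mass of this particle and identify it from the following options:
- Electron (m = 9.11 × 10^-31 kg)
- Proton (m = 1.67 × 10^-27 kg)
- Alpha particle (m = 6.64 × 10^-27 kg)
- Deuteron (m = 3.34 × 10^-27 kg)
The particle is an electron.

From λ = h/(mv), solve for mass:

m = h/(λv)
m = (6.626 × 10^-34 J·s) / (4.66 × 10^-9 m × 1.56 × 10^5 m/s)
m = 9.11 × 10^-31 kg

Comparing with the listed masses, this is closest to an electron.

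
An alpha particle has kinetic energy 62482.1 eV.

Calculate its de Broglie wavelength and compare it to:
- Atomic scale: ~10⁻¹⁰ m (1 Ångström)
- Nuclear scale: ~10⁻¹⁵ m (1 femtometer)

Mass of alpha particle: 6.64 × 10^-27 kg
λ = 5.75 × 10^-14 m, which is between nuclear and atomic scales.

Using λ = h/√(2mKE):

KE = 62482.1 eV = 1.001 × 10^-14 J

λ = h/√(2mKE)
λ = (6.626 × 10^-34 J·s) / √(2 × 6.64 × 10^-27 kg × 1.001 × 10^-14 J)
λ = 5.75 × 10^-14 m

Comparison:
- Atomic scale (10⁻¹⁰ m): λ is 0.00057× this size
- Nuclear scale (10⁻¹⁵ m): λ is 57× this size

The wavelength is between nuclear and atomic scales.

This wavelength is appropriate for probing atomic structure but too large for nuclear physics experiments.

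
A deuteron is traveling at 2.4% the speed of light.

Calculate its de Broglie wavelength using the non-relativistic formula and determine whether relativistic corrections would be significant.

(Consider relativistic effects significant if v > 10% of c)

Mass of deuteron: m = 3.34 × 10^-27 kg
No, relativistic corrections are not needed.

Using the non-relativistic de Broglie formula λ = h/(mv):

v = 2.4% × c = 7.195 × 10^6 m/s

λ = h/(mv)
λ = (6.626 × 10^-34 J·s) / (3.34 × 10^-27 kg × 7.195 × 10^6 m/s)
λ = 2.76 × 10^-14 m

Since v = 2.4% of c < 10% of c, relativistic corrections are NOT significant and this non-relativistic result is a good approximation.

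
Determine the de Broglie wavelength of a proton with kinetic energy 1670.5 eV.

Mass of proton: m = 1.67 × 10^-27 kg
7.01 × 10^-13 m

Using λ = h/√(2mKE):

First convert KE to Joules: KE = 1670.5 eV = 2.676 × 10^-16 J

λ = h/√(2mKE)
λ = (6.626 × 10^-34 J·s) / √(2 × 1.67 × 10^-27 kg × 2.676 × 10^-16 J)
λ = 7.01 × 10^-13 m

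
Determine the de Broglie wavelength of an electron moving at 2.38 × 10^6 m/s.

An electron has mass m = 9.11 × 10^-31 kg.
3.06 × 10^-10 m

Using the de Broglie relation λ = h/(mv):

λ = h/(mv)
λ = (6.626 × 10^-34 J·s) / (9.11 × 10^-31 kg × 2.38 × 10^6 m/s)
λ = 3.06 × 10^-10 m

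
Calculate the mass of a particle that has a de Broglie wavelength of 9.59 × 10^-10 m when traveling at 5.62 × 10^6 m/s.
1.23 × 10^-31 kg

From the de Broglie relation λ = h/(mv), we solve for m:

m = h/(λv)
m = (6.626 × 10^-34 J·s) / (9.59 × 10^-10 m × 5.62 × 10^6 m/s)
m = 1.23 × 10^-31 kg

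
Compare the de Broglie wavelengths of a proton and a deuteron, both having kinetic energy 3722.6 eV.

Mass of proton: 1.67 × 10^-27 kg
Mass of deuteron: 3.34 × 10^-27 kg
The proton has the longer wavelength.

Using λ = h/√(2mKE):

For proton: λ₁ = h/√(2m₁KE) = 4.69 × 10^-13 m
For deuteron: λ₂ = h/√(2m₂KE) = 3.32 × 10^-13 m

Since λ ∝ 1/√m at constant kinetic energy, the lighter particle has the longer wavelength.

The proton has the longer de Broglie wavelength.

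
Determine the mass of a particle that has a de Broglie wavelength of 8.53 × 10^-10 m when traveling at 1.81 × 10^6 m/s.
4.29 × 10^-31 kg

From the de Broglie relation λ = h/(mv), we solve for m:

m = h/(λv)
m = (6.626 × 10^-34 J·s) / (8.53 × 10^-10 m × 1.81 × 10^6 m/s)
m = 4.29 × 10^-31 kg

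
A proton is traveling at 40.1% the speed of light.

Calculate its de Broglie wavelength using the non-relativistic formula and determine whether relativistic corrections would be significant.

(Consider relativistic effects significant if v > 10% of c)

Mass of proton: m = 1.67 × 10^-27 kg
Yes, relativistic corrections are needed.

Using the non-relativistic de Broglie formula λ = h/(mv):

v = 40.1% × c = 1.202 × 10^8 m/s

λ = h/(mv)
λ = (6.626 × 10^-34 J·s) / (1.67 × 10^-27 kg × 1.202 × 10^8 m/s)
λ = 3.30 × 10^-15 m

Since v = 40.1% of c > 10% of c, relativistic corrections ARE significant and the actual wavelength would differ from this non-relativistic estimate.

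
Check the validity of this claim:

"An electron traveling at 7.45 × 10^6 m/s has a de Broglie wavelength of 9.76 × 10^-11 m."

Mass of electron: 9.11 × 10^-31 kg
True

The claim is correct.

Using λ = h/(mv):
λ = (6.626 × 10^-34 J·s) / (9.11 × 10^-31 kg × 7.45 × 10^6 m/s)
λ = 9.76 × 10^-11 m

This matches the claimed value.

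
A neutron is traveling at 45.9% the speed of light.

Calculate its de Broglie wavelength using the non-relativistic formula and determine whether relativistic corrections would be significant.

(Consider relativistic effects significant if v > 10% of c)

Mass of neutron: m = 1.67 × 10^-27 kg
Yes, relativistic corrections are needed.

Using the non-relativistic de Broglie formula λ = h/(mv):

v = 45.9% × c = 1.376 × 10^8 m/s

λ = h/(mv)
λ = (6.626 × 10^-34 J·s) / (1.67 × 10^-27 kg × 1.376 × 10^8 m/s)
λ = 2.88 × 10^-15 m

Since v = 45.9% of c > 10% of c, relativistic corrections ARE significant and the actual wavelength would differ from this non-relativistic estimate.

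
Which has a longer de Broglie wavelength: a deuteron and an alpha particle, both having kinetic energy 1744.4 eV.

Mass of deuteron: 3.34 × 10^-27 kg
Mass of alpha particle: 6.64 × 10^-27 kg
The deuteron has the longer wavelength.

Using λ = h/√(2mKE):

For deuteron: λ₁ = h/√(2m₁KE) = 4.85 × 10^-13 m
For alpha particle: λ₂ = h/√(2m₂KE) = 3.44 × 10^-13 m

Since λ ∝ 1/√m at constant kinetic energy, the lighter particle has the longer wavelength.

The deuteron has the longer de Broglie wavelength.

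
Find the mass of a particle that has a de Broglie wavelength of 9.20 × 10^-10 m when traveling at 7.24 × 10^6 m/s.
9.95 × 10^-32 kg

From the de Broglie relation λ = h/(mv), we solve for m:

m = h/(λv)
m = (6.626 × 10^-34 J·s) / (9.20 × 10^-10 m × 7.24 × 10^6 m/s)
m = 9.95 × 10^-32 kg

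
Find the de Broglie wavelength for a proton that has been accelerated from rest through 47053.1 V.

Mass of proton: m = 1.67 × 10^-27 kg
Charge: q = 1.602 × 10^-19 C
1.32 × 10^-13 m

When a particle is accelerated through voltage V, it gains kinetic energy KE = qV.

The de Broglie wavelength is then λ = h/√(2mqV):

λ = h/√(2mqV)
λ = (6.626 × 10^-34 J·s) / √(2 × 1.67 × 10^-27 kg × 1.602 × 10^-19 C × 47053.1 V)
λ = 1.32 × 10^-13 m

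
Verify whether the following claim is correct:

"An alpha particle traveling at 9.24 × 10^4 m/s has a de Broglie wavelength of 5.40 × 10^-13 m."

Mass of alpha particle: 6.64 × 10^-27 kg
False

The claim is incorrect.

Using λ = h/(mv):
λ = (6.626 × 10^-34 J·s) / (6.64 × 10^-27 kg × 9.24 × 10^4 m/s)
λ = 1.08 × 10^-12 m

The actual wavelength differs from the claimed 5.40 × 10^-13 m.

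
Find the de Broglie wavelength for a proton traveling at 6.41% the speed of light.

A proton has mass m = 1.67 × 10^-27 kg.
2.06 × 10^-14 m

Using the de Broglie relation λ = h/(mv):

v = 6.41% × c = 1.922 × 10^7 m/s

λ = h/(mv)
λ = (6.626 × 10^-34 J·s) / (1.67 × 10^-27 kg × 1.922 × 10^7 m/s)
λ = 2.06 × 10^-14 m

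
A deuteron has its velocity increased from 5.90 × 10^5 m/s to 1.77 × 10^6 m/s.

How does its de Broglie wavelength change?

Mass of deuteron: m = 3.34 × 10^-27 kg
The wavelength decreases by a factor of 3.

Using λ = h/(mv):

Initial wavelength: λ₁ = h/(mv₁) = 3.36 × 10^-13 m
Final wavelength: λ₂ = h/(mv₂) = 1.12 × 10^-13 m

Since λ ∝ 1/v, when velocity increases by a factor of 3, the wavelength decreases by a factor of 3.

λ₂/λ₁ = v₁/v₂ = 1/3

The wavelength decreases by a factor of 3.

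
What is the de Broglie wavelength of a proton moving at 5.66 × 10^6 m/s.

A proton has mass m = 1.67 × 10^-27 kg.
7.01 × 10^-14 m

Using the de Broglie relation λ = h/(mv):

λ = h/(mv)
λ = (6.626 × 10^-34 J·s) / (1.67 × 10^-27 kg × 5.66 × 10^6 m/s)
λ = 7.01 × 10^-14 m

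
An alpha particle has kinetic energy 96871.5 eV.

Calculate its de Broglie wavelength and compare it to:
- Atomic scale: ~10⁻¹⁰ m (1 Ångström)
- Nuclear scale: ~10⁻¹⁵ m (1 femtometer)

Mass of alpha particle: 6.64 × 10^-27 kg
λ = 4.62 × 10^-14 m, which is between nuclear and atomic scales.

Using λ = h/√(2mKE):

KE = 96871.5 eV = 1.552 × 10^-14 J

λ = h/√(2mKE)
λ = (6.626 × 10^-34 J·s) / √(2 × 6.64 × 10^-27 kg × 1.552 × 10^-14 J)
λ = 4.62 × 10^-14 m

Comparison:
- Atomic scale (10⁻¹⁰ m): λ is 0.00046× this size
- Nuclear scale (10⁻¹⁵ m): λ is 46× this size

The wavelength is between nuclear and atomic scales.

This wavelength is appropriate for probing atomic structure but too large for nuclear physics experiments.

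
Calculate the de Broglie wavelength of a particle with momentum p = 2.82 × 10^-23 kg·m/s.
2.35 × 10^-11 m

Using the de Broglie relation λ = h/p:

λ = h/p
λ = (6.626 × 10^-34 J·s) / (2.82 × 10^-23 kg·m/s)
λ = 2.35 × 10^-11 m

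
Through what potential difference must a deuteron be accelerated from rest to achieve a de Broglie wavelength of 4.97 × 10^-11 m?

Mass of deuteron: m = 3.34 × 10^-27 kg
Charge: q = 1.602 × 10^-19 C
1.66 × 10^-1 V

From λ = h/√(2mqV), we solve for V:

λ² = h²/(2mqV)
V = h²/(2mqλ²)
V = (6.626 × 10^-34 J·s)² / (2 × 3.34 × 10^-27 kg × 1.602 × 10^-19 C × (4.97 × 10^-11 m)²)
V = 1.66 × 10^-1 V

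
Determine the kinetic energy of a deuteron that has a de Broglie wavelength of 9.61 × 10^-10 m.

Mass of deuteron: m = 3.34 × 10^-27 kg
7.12 × 10^-23 J (or 4.44 × 10^-4 eV)

From λ = h/√(2mKE), we solve for KE:

λ² = h²/(2mKE)
KE = h²/(2mλ²)
KE = (6.626 × 10^-34 J·s)² / (2 × 3.34 × 10^-27 kg × (9.61 × 10^-10 m)²)
KE = 7.12 × 10^-23 J
KE = 4.44 × 10^-4 eV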